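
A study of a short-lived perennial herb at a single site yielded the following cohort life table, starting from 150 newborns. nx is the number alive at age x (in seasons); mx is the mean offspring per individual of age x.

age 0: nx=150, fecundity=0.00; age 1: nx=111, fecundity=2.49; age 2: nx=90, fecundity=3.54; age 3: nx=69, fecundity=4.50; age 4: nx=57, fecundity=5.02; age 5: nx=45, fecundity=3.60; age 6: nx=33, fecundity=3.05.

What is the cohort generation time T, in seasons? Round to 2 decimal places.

3.03

lx = nx/n0 = nx/150: 1, 0.74, 0.6, 0.46, 0.38, 0.3, 0.22
lx·mx: 0, 1.8426, 2.124, 2.07, 1.9076, 1.08, 0.671 → R0 = 9.6952
x·lx·mx: 0, 1.8426, 4.248, 6.21, 7.6304, 5.4, 4.026 → Σ = 29.357
T = 29.357 / 9.6952 = 3.027993… → 3.03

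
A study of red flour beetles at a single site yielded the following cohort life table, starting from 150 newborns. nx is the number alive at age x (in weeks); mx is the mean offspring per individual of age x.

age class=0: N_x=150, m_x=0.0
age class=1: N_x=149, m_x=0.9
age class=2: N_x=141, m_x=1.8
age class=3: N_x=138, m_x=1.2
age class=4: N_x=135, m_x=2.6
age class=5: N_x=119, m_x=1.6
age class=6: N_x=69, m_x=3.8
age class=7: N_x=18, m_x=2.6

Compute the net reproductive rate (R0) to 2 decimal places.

lx = nx/n0 = nx/150: 1, 0.99333…, 0.94, 0.92, 0.9, 0.79333…, 0.46, 0.12
lx·mx by age: 0, 0.894…, 1.692, 1.104, 2.34, 1.269333…, 1.748, 0.312
R0 = Σ lx·mx = 9.359333… → 9.36

9.36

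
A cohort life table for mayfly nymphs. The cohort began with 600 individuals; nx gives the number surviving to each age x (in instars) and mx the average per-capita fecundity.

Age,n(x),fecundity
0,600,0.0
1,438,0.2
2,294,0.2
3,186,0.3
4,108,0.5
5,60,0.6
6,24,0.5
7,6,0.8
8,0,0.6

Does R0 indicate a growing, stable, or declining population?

lx = nx/n0 = nx/600: 1, 0.73, 0.49, 0.31, 0.18, 0.1, 0.04, 0.01, 0
R0 = Σ lx·mx = 0 + 0.146 + 0.098 + 0.093 + 0.09 + 0.06 + 0.02 + 0.008 + 0 = 0.515
R0 < 1, so the population is declining.

declining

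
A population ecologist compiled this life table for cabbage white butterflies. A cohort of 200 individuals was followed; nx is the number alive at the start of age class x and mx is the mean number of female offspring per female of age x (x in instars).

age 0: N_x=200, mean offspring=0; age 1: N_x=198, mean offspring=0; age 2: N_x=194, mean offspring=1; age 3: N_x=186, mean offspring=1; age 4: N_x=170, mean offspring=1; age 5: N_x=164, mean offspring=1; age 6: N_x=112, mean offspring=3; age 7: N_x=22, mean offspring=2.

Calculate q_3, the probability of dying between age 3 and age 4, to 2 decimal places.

lx = nx/n0 = nx/200: 1, 0.99, 0.97, 0.93, 0.85, 0.82, 0.56, 0.11
q_3 = (l_3 − l_4) / l_3 = (0.93 − 0.85) / 0.93
     = 0.08 / 0.93 = 0.086022… → 0.09

0.09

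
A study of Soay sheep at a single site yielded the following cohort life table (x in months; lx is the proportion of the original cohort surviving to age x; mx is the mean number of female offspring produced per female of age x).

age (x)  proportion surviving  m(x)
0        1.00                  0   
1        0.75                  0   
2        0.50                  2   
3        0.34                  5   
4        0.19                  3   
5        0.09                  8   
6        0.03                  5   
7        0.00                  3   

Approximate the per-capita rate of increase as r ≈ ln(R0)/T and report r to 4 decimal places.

R0 = Σ lx·mx = 0 + 0 + 1 + 1.7 + 0.57 + 0.72 + 0.15 + 0 = 4.14
Σ x·lx·mx = 13.88; T = 13.88/4.14 = 3.35266…
r ≈ ln(R0)/T = ln(4.14)/3.35266… = 0.423752… → 0.4238

0.4238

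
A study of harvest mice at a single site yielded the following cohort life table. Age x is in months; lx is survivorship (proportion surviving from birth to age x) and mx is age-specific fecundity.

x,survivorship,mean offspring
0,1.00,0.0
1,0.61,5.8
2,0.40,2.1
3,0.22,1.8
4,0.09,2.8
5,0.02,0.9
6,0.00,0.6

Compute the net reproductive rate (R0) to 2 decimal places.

5.04

lx·mx by age: 0, 3.538, 0.84, 0.396, 0.252, 0.018, 0
R0 = Σ lx·mx = 5.044 → 5.04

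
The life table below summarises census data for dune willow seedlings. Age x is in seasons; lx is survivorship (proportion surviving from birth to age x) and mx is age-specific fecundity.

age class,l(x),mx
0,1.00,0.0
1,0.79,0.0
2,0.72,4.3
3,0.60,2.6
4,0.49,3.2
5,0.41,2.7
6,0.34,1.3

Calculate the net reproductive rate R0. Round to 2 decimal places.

7.77

lx·mx by age: 0, 0, 3.096, 1.56, 1.568, 1.107, 0.442
R0 = Σ lx·mx = 7.773 → 7.77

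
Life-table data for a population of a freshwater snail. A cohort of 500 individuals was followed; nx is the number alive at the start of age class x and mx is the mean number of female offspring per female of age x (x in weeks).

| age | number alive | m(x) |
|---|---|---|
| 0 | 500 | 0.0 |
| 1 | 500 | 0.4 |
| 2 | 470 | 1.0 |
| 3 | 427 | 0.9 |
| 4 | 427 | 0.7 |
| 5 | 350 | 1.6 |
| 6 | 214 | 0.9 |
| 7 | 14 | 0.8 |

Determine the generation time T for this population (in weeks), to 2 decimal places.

lx = nx/n0 = nx/500: 1, 1, 0.94, 0.854, 0.854, 0.7, 0.428, 0.028
lx·mx: 0, 0.4, 0.94, 0.7686, 0.5978, 1.12, 0.3852, 0.0224 → R0 = 4.234
x·lx·mx: 0, 0.4, 1.88, 2.3058, 2.3912, 5.6, 2.3112, 0.1568 → Σ = 15.045
T = 15.045 / 4.234 = 3.553377… → 3.55

3.55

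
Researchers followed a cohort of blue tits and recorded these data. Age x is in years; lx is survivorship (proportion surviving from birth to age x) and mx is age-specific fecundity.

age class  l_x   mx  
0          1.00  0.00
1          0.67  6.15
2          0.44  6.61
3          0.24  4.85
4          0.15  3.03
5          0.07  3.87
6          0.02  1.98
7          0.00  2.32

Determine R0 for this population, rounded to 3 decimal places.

lx·mx by age: 0, 4.1205, 2.9084, 1.164, 0.4545, 0.2709, 0.0396, 0
R0 = Σ lx·mx = 8.9579 → 8.958

8.958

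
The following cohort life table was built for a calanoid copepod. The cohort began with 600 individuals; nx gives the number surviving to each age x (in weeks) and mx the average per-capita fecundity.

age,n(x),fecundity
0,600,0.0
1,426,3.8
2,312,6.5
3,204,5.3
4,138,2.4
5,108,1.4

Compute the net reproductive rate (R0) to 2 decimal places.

8.68

lx = nx/n0 = nx/600: 1, 0.71, 0.52, 0.34, 0.23, 0.18
lx·mx by age: 0, 2.698, 3.38, 1.802, 0.552, 0.252
R0 = Σ lx·mx = 8.684 → 8.68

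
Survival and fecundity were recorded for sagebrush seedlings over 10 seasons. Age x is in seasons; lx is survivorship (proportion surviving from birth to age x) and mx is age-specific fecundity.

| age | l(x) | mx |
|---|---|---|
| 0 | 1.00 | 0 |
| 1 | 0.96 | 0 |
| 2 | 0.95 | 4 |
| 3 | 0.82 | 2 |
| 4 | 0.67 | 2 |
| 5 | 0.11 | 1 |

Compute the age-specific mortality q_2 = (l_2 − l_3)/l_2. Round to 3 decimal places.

q_2 = (l_2 − l_3) / l_2 = (0.95 − 0.82) / 0.95
     = 0.13 / 0.95 = 0.136842… → 0.137

0.137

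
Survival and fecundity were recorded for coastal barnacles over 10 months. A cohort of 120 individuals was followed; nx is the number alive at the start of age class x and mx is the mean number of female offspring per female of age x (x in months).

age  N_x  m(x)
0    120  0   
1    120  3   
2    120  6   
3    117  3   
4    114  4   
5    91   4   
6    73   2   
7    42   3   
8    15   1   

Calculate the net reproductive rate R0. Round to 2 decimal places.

lx = nx/n0 = nx/120: 1, 1, 1, 0.975, 0.95, 0.75833…, 0.60833…, 0.35, 0.125
lx·mx by age: 0, 3, 6, 2.925, 3.8, 3.033333…, 1.216667…, 1.05, 0.125
R0 = Σ lx·mx = 21.15… → 21.15

21.15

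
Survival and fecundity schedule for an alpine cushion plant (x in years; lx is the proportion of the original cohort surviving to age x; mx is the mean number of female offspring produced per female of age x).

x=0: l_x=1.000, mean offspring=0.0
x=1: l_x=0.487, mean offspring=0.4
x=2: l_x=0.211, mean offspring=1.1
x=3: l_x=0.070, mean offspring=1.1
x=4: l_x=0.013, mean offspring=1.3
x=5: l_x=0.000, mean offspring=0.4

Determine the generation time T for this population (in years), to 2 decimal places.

1.84

lx·mx: 0, 0.1948, 0.2321, 0.077, 0.0169, 0 → R0 = 0.5208
x·lx·mx: 0, 0.1948, 0.4642, 0.231, 0.0676, 0 → Σ = 0.9576
T = 0.9576 / 0.5208 = 1.83871… → 1.84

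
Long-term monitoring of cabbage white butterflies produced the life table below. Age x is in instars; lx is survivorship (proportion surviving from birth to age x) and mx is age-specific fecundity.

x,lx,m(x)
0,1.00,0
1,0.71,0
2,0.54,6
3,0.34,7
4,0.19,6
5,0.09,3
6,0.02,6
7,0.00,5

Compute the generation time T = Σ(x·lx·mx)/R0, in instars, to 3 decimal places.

2.832

lx·mx: 0, 0, 3.24, 2.38, 1.14, 0.27, 0.12, 0 → R0 = 7.15
x·lx·mx: 0, 0, 6.48, 7.14, 4.56, 1.35, 0.72, 0 → Σ = 20.25
T = 20.25 / 7.15 = 2.832168… → 2.832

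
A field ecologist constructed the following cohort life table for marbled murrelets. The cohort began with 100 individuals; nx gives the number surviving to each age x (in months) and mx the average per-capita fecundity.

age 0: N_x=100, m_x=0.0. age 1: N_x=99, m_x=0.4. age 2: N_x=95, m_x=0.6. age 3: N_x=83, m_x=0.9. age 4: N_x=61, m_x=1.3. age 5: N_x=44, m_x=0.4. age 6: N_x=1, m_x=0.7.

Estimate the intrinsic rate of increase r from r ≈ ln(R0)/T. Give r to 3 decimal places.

0.338

lx = nx/n0 = nx/100: 1, 0.99, 0.95, 0.83, 0.61, 0.44, 0.01
R0 = Σ lx·mx = 0 + 0.396 + 0.57 + 0.747 + 0.793 + 0.176 + 0.007 = 2.689
Σ x·lx·mx = 7.871; T = 7.871/2.689 = 2.92711…
r ≈ ln(R0)/T = ln(2.689)/2.92711… = 0.33793… → 0.338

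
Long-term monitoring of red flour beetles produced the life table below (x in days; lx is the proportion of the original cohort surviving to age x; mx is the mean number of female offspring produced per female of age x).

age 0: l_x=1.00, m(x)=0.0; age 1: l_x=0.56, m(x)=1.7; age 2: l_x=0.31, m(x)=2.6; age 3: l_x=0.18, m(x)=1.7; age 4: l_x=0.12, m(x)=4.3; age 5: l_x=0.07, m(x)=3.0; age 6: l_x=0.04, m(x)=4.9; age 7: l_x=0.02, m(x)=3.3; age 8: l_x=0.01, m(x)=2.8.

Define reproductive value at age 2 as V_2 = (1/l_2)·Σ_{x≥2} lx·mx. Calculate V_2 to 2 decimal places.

lx·mx for x ≥ 2: 0.806, 0.306, 0.516, 0.21, 0.196, 0.066, 0.028 → sum = 2.128
V_2 = 2.128 / l_2 = 2.128 / 0.31 = 6.864516… → 6.86

6.86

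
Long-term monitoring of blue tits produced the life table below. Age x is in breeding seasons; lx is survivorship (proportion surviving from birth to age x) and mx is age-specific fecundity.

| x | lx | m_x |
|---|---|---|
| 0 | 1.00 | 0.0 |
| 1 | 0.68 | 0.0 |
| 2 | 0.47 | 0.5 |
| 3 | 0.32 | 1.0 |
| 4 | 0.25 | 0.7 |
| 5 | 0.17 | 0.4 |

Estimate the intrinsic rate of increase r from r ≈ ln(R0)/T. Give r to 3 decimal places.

-0.073

R0 = Σ lx·mx = 0 + 0 + 0.235 + 0.32 + 0.175 + 0.068 = 0.798
Σ x·lx·mx = 2.47; T = 2.47/0.798 = 3.09524…
r ≈ ln(R0)/T = ln(0.798)/3.09524… = -0.0729… → -0.073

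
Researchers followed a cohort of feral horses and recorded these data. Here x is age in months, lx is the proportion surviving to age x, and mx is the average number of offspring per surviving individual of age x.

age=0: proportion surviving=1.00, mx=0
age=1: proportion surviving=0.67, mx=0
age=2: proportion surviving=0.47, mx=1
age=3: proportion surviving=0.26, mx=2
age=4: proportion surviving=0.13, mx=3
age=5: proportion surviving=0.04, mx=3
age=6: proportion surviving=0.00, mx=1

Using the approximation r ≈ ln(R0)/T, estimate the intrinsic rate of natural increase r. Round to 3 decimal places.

R0 = Σ lx·mx = 0 + 0 + 0.47 + 0.52 + 0.39 + 0.12 + 0 = 1.5
Σ x·lx·mx = 4.66; T = 4.66/1.5 = 3.10667…
r ≈ ln(R0)/T = ln(1.5)/3.10667… = 0.13051… → 0.131

0.131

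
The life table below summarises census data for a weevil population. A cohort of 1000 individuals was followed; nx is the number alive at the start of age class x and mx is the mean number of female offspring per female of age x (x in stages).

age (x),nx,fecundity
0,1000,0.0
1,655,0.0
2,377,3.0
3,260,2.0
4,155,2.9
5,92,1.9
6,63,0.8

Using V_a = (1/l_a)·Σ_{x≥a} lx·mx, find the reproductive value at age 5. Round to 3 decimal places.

lx = nx/n0 = nx/1000: 1, 0.655, 0.377, 0.26, 0.155, 0.092, 0.063
lx·mx for x ≥ 5: 0.1748, 0.0504 → sum = 0.2252
V_5 = 0.2252 / l_5 = 0.2252 / 0.092 = 2.447826… → 2.448

2.448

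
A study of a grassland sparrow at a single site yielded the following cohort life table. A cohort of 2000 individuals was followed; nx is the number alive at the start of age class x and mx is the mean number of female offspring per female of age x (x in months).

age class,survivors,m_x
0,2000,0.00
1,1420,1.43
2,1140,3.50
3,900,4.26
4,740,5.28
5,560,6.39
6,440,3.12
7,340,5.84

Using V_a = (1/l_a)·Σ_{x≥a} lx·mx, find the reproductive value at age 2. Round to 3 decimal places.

16.375

lx = nx/n0 = nx/2000: 1, 0.71, 0.57, 0.45, 0.37, 0.28, 0.22, 0.17
lx·mx for x ≥ 2: 1.995, 1.917, 1.9536, 1.7892, 0.6864, 0.9928 → sum = 9.334
V_2 = 9.334 / l_2 = 9.334 / 0.57 = 16.375439… → 16.375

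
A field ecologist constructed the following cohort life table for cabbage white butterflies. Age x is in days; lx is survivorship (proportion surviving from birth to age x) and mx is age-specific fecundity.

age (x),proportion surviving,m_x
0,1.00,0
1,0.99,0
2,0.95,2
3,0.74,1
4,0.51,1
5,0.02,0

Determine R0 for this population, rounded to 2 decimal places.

3.15

lx·mx by age: 0, 0, 1.9, 0.74, 0.51, 0
R0 = Σ lx·mx = 3.15 → 3.15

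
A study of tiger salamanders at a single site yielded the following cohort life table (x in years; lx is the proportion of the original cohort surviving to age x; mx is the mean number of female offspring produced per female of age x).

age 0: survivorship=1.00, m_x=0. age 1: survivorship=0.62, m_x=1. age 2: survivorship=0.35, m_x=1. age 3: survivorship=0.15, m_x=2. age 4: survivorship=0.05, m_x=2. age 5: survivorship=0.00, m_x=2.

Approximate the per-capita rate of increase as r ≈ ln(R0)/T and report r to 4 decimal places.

R0 = Σ lx·mx = 0 + 0.62 + 0.35 + 0.3 + 0.1 + 0 = 1.37
Σ x·lx·mx = 2.62; T = 2.62/1.37 = 1.91241…
r ≈ ln(R0)/T = ln(1.37)/1.91241… = 0.164615… → 0.1646

0.1646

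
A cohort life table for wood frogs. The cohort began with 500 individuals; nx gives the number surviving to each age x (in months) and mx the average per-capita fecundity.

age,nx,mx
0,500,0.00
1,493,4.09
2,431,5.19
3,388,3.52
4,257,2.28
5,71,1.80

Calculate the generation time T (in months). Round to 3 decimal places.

2.143

lx = nx/n0 = nx/500: 1, 0.986, 0.862, 0.776, 0.514, 0.142
lx·mx: 0, 4.03274, 4.47378, 2.73152, 1.17192, 0.2556 → R0 = 12.66556
x·lx·mx: 0, 4.03274, 8.94756, 8.19456, 4.68768, 1.278 → Σ = 27.14054
T = 27.14054 / 12.66556 = 2.142861… → 2.143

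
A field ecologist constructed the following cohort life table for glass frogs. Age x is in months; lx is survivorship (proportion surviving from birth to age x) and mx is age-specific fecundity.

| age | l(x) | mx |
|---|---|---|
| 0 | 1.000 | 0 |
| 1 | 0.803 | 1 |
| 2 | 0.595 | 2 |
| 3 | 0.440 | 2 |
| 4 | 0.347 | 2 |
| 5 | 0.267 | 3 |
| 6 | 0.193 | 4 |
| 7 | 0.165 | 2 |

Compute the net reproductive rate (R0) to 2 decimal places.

5.47

lx·mx by age: 0, 0.803, 1.19, 0.88, 0.694, 0.801, 0.772, 0.33
R0 = Σ lx·mx = 5.47 → 5.47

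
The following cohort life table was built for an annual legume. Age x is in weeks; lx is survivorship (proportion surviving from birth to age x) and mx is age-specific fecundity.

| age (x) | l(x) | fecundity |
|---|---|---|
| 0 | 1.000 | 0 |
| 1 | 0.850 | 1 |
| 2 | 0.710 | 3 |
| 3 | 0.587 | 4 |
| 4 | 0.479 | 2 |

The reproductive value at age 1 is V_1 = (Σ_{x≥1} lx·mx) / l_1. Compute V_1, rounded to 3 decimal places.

7.395

lx·mx for x ≥ 1: 0.85, 2.13, 2.348, 0.958 → sum = 6.286
V_1 = 6.286 / l_1 = 6.286 / 0.85 = 7.395294… → 7.395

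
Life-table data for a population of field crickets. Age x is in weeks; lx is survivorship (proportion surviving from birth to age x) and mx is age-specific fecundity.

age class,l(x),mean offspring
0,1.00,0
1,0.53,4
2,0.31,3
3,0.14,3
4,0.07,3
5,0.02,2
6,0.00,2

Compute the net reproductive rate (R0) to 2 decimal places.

3.72

lx·mx by age: 0, 2.12, 0.93, 0.42, 0.21, 0.04, 0
R0 = Σ lx·mx = 3.72 → 3.72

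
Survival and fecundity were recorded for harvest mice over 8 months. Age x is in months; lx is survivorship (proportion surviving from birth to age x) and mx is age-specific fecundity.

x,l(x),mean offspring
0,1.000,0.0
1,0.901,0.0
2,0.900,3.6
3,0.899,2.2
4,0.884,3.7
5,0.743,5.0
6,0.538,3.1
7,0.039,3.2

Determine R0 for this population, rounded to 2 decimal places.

lx·mx by age: 0, 0, 3.24, 1.9778, 3.2708, 3.715, 1.6678, 0.1248
R0 = Σ lx·mx = 13.9962 → 14.00

14.00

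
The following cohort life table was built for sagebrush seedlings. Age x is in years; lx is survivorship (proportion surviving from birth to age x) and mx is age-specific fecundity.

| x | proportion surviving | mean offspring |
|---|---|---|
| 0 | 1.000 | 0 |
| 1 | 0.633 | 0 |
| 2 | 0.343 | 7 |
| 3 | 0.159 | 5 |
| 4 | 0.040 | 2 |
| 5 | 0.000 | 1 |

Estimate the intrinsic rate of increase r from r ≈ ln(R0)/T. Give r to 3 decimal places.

R0 = Σ lx·mx = 0 + 0 + 2.401 + 0.795 + 0.08 + 0 = 3.276
Σ x·lx·mx = 7.507; T = 7.507/3.276 = 2.29151…
r ≈ ln(R0)/T = ln(3.276)/2.29151… = 0.51783… → 0.518

0.518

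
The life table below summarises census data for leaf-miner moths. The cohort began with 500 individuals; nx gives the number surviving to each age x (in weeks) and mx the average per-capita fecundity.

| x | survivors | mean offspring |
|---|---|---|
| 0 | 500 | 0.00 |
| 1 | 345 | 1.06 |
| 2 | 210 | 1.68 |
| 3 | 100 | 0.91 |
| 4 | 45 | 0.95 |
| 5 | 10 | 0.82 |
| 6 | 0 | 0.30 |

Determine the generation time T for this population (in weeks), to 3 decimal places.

1.809

lx = nx/n0 = nx/500: 1, 0.69, 0.42, 0.2, 0.09, 0.02, 0
lx·mx: 0, 0.7314, 0.7056, 0.182, 0.0855, 0.0164, 0 → R0 = 1.7209
x·lx·mx: 0, 0.7314, 1.4112, 0.546, 0.342, 0.082, 0 → Σ = 3.1126
T = 3.1126 / 1.7209 = 1.808705… → 1.809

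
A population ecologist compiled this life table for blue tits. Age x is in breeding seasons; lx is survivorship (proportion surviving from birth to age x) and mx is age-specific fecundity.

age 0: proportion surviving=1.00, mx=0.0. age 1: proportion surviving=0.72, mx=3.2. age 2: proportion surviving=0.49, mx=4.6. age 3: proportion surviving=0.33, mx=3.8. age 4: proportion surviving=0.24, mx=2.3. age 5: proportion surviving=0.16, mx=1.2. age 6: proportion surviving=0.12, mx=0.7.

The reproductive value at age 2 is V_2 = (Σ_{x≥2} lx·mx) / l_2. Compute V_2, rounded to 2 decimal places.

8.85

lx·mx for x ≥ 2: 2.254, 1.254, 0.552, 0.192, 0.084 → sum = 4.336
V_2 = 4.336 / l_2 = 4.336 / 0.49 = 8.84898… → 8.85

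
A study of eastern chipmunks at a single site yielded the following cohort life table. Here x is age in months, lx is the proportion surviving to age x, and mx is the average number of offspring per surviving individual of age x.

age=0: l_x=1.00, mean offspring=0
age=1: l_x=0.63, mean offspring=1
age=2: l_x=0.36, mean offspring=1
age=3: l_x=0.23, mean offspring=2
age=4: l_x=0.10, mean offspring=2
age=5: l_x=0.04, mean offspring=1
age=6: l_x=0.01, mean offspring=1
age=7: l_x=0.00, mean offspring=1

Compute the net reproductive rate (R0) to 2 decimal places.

lx·mx by age: 0, 0.63, 0.36, 0.46, 0.2, 0.04, 0.01, 0
R0 = Σ lx·mx = 1.7 → 1.70

1.70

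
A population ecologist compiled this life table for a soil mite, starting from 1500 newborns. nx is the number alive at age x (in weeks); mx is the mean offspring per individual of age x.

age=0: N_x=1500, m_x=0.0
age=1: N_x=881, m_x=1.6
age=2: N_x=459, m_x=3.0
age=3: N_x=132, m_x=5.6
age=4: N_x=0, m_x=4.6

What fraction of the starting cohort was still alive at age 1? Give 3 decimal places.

l_1 = n_1/n_0 = 881/1500 = 0.587333… → 0.587

0.587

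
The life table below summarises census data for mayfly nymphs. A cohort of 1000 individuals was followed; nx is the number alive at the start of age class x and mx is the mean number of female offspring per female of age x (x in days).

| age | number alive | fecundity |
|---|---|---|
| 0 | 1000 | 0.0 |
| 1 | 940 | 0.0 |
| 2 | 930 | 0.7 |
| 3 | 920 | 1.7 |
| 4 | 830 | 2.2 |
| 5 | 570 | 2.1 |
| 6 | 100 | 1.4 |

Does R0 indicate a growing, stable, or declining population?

growing

lx = nx/n0 = nx/1000: 1, 0.94, 0.93, 0.92, 0.83, 0.57, 0.1
R0 = Σ lx·mx = 0 + 0 + 0.651 + 1.564 + 1.826 + 1.197 + 0.14 = 5.378
R0 > 1, so the population is growing.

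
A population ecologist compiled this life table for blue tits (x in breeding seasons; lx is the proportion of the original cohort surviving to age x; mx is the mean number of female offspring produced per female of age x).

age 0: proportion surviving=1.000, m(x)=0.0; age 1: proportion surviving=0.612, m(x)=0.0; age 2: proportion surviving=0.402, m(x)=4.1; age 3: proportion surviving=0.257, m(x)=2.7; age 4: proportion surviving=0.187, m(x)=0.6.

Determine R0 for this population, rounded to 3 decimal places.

2.454

lx·mx by age: 0, 0, 1.6482, 0.6939, 0.1122
R0 = Σ lx·mx = 2.4543 → 2.454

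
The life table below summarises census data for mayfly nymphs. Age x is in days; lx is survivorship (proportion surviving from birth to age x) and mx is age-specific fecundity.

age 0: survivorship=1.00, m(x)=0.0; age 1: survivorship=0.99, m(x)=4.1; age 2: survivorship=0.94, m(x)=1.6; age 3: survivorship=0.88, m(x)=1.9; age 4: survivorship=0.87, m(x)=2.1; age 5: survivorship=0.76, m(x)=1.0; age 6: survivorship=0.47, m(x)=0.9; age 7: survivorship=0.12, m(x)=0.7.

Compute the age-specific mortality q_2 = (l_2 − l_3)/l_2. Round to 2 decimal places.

q_2 = (l_2 − l_3) / l_2 = (0.94 − 0.88) / 0.94
     = 0.06 / 0.94 = 0.06383… → 0.06

0.06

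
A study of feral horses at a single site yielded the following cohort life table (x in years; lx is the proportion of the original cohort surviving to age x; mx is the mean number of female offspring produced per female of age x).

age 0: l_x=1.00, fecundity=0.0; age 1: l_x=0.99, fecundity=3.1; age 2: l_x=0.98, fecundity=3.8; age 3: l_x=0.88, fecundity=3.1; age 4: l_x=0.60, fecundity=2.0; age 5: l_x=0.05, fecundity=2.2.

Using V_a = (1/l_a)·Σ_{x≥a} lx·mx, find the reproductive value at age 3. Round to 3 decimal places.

4.589

lx·mx for x ≥ 3: 2.728, 1.2, 0.11 → sum = 4.038
V_3 = 4.038 / l_3 = 4.038 / 0.88 = 4.588636… → 4.589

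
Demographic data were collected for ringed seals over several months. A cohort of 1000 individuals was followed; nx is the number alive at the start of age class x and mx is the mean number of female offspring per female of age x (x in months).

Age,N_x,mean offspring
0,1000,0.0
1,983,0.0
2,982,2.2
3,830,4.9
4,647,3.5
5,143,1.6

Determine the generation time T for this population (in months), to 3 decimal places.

lx = nx/n0 = nx/1000: 1, 0.983, 0.982, 0.83, 0.647, 0.143
lx·mx: 0, 0, 2.1604, 4.067, 2.2645, 0.2288 → R0 = 8.7207
x·lx·mx: 0, 0, 4.3208, 12.201, 9.058, 1.144 → Σ = 26.7238
T = 26.7238 / 8.7207 = 3.06441… → 3.064

3.064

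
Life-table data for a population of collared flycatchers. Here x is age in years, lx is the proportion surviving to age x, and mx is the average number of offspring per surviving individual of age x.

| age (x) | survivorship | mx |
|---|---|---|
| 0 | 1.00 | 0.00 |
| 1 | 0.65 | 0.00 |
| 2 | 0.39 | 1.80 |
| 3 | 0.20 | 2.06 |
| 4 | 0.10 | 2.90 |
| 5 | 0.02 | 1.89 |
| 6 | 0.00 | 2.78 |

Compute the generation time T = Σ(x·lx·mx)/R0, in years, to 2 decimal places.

2.77

lx·mx: 0, 0, 0.702, 0.412, 0.29, 0.0378, 0 → R0 = 1.4418
x·lx·mx: 0, 0, 1.404, 1.236, 1.16, 0.189, 0 → Σ = 3.989
T = 3.989 / 1.4418 = 2.766681… → 2.77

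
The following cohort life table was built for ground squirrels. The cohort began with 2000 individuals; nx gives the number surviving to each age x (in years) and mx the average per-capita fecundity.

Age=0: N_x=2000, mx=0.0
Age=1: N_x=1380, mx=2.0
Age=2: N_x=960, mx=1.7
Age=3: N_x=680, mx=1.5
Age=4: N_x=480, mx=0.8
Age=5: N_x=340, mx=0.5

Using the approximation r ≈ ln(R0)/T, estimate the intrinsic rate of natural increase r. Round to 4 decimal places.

0.5685

lx = nx/n0 = nx/2000: 1, 0.69, 0.48, 0.34, 0.24, 0.17
R0 = Σ lx·mx = 0 + 1.38 + 0.816 + 0.51 + 0.192 + 0.085 = 2.983
Σ x·lx·mx = 5.735; T = 5.735/2.983 = 1.92256…
r ≈ ln(R0)/T = ln(2.983)/1.92256… = 0.568476… → 0.5685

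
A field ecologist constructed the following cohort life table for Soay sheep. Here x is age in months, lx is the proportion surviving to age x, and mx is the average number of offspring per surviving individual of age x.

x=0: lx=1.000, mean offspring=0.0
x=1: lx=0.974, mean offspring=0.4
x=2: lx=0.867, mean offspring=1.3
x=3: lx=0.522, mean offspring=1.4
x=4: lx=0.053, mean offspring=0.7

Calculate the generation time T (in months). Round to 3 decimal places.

lx·mx: 0, 0.3896, 1.1271, 0.7308, 0.0371 → R0 = 2.2846
x·lx·mx: 0, 0.3896, 2.2542, 2.1924, 0.1484 → Σ = 4.9846
T = 4.9846 / 2.2846 = 2.181826… → 2.182

2.182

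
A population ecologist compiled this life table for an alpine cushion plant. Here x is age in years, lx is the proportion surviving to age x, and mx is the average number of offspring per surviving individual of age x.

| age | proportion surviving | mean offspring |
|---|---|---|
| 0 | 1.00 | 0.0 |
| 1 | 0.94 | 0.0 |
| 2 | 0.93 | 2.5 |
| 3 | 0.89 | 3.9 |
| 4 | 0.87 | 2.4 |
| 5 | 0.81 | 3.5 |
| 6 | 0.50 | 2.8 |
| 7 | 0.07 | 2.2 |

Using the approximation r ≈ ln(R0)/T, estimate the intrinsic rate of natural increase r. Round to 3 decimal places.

0.654

R0 = Σ lx·mx = 0 + 0 + 2.325 + 3.471 + 2.088 + 2.835 + 1.4 + 0.154 = 12.273
Σ x·lx·mx = 47.068; T = 47.068/12.273 = 3.83509…
r ≈ ln(R0)/T = ln(12.273)/3.83509… = 0.65381… → 0.654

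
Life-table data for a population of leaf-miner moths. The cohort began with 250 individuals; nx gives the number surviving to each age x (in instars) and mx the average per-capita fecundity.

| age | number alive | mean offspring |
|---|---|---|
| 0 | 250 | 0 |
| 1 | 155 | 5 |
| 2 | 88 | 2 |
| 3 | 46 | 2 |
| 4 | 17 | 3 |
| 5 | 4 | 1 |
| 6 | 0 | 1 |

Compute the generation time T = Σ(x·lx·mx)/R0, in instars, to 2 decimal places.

lx = nx/n0 = nx/250: 1, 0.62, 0.352, 0.184, 0.068, 0.016, 0
lx·mx: 0, 3.1, 0.704, 0.368, 0.204, 0.016, 0 → R0 = 4.392
x·lx·mx: 0, 3.1, 1.408, 1.104, 0.816, 0.08, 0 → Σ = 6.508
T = 6.508 / 4.392 = 1.481785… → 1.48

1.48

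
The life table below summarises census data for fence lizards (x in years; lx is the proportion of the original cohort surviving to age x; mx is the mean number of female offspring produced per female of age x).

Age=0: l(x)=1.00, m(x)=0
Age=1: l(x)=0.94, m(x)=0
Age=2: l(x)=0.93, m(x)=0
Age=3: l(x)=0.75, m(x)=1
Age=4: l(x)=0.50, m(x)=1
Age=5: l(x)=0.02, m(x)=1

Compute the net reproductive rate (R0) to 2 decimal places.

1.27

lx·mx by age: 0, 0, 0, 0.75, 0.5, 0.02
R0 = Σ lx·mx = 1.27 → 1.27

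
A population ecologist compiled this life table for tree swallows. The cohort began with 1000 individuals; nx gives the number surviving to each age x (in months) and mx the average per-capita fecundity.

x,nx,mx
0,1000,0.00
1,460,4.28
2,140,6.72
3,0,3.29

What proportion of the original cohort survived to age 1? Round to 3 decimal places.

l_1 = n_1/n_0 = 460/1000 = 0.46 → 0.460

0.460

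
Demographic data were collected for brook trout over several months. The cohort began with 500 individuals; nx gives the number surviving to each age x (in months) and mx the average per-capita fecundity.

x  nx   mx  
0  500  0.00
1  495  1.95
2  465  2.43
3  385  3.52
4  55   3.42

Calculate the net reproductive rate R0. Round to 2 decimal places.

lx = nx/n0 = nx/500: 1, 0.99, 0.93, 0.77, 0.11
lx·mx by age: 0, 1.9305, 2.2599, 2.7104, 0.3762
R0 = Σ lx·mx = 7.277 → 7.28

7.28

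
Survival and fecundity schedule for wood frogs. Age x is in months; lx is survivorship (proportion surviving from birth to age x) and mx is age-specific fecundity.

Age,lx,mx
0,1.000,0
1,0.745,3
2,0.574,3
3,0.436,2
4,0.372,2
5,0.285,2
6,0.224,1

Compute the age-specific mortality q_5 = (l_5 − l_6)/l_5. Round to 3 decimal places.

q_5 = (l_5 − l_6) / l_5 = (0.285 − 0.224) / 0.285
     = 0.061 / 0.285 = 0.214035… → 0.214

0.214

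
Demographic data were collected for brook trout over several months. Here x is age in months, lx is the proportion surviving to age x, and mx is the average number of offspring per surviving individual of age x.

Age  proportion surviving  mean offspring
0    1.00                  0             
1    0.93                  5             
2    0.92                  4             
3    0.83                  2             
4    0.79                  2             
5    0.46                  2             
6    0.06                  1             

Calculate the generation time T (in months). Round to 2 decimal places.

lx·mx: 0, 4.65, 3.68, 1.66, 1.58, 0.92, 0.06 → R0 = 12.55
x·lx·mx: 0, 4.65, 7.36, 4.98, 6.32, 4.6, 0.36 → Σ = 28.27
T = 28.27 / 12.55 = 2.25259… → 2.25

2.25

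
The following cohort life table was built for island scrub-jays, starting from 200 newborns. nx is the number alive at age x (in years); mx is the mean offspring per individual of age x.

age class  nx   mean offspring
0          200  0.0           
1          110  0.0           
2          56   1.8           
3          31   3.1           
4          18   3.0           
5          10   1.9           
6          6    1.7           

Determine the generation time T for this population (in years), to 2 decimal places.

3.08

lx = nx/n0 = nx/200: 1, 0.55, 0.28, 0.155, 0.09, 0.05, 0.03
lx·mx: 0, 0, 0.504, 0.4805, 0.27, 0.095, 0.051 → R0 = 1.4005
x·lx·mx: 0, 0, 1.008, 1.4415, 1.08, 0.475, 0.306 → Σ = 4.3105
T = 4.3105 / 1.4005 = 3.077829… → 3.08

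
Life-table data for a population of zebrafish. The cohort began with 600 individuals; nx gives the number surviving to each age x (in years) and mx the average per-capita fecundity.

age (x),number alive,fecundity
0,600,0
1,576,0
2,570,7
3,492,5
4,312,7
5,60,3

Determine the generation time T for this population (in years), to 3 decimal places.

lx = nx/n0 = nx/600: 1, 0.96, 0.95, 0.82, 0.52, 0.1
lx·mx: 0, 0, 6.65, 4.1, 3.64, 0.3 → R0 = 14.69
x·lx·mx: 0, 0, 13.3, 12.3, 14.56, 1.5 → Σ = 41.66
T = 41.66 / 14.69 = 2.835943… → 2.836

2.836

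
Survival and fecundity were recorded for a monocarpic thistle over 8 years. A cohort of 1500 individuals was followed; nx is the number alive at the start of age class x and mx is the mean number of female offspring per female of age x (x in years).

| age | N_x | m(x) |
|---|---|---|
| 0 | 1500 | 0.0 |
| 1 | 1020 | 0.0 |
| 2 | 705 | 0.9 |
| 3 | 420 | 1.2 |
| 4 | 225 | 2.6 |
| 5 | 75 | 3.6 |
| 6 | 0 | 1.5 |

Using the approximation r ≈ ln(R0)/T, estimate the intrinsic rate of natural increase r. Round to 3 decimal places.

0.088

lx = nx/n0 = nx/1500: 1, 0.68, 0.47, 0.28, 0.15, 0.05, 0
R0 = Σ lx·mx = 0 + 0 + 0.423 + 0.336 + 0.39 + 0.18 + 0 = 1.329
Σ x·lx·mx = 4.314; T = 4.314/1.329 = 3.24605…
r ≈ ln(R0)/T = ln(1.329)/3.24605… = 0.08762… → 0.088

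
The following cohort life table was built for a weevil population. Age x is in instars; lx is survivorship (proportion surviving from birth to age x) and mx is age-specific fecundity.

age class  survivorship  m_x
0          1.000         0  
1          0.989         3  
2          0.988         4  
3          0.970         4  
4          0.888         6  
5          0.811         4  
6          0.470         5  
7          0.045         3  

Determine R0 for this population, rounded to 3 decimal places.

21.856

lx·mx by age: 0, 2.967, 3.952, 3.88, 5.328, 3.244, 2.35, 0.135
R0 = Σ lx·mx = 21.856 → 21.856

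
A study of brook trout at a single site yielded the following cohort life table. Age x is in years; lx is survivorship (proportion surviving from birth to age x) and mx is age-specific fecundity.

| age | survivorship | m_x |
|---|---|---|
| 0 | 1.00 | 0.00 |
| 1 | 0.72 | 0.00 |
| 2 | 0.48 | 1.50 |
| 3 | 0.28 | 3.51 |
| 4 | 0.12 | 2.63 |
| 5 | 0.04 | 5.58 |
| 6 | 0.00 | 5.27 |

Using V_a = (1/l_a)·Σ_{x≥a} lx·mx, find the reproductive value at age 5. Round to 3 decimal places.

5.580

lx·mx for x ≥ 5: 0.2232, 0 → sum = 0.2232
V_5 = 0.2232 / l_5 = 0.2232 / 0.04 = 5.58 → 5.580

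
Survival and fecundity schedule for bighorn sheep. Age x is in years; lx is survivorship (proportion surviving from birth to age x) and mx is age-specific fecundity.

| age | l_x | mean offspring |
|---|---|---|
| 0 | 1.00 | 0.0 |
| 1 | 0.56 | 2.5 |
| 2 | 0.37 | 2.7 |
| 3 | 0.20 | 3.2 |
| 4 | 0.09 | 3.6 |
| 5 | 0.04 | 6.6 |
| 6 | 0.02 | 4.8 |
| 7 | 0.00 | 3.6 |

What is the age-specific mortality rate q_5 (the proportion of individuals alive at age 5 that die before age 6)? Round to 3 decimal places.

0.500

q_5 = (l_5 − l_6) / l_5 = (0.04 − 0.02) / 0.04
     = 0.02 / 0.04 = 0.5 → 0.500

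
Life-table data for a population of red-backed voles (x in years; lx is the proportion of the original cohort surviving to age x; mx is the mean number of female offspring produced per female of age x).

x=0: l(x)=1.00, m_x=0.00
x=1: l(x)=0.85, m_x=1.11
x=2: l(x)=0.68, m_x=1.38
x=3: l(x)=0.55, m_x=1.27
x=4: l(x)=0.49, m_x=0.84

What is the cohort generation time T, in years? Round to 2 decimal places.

2.19

lx·mx: 0, 0.9435, 0.9384, 0.6985, 0.4116 → R0 = 2.992
x·lx·mx: 0, 0.9435, 1.8768, 2.0955, 1.6464 → Σ = 6.5622
T = 6.5622 / 2.992 = 2.193249… → 2.19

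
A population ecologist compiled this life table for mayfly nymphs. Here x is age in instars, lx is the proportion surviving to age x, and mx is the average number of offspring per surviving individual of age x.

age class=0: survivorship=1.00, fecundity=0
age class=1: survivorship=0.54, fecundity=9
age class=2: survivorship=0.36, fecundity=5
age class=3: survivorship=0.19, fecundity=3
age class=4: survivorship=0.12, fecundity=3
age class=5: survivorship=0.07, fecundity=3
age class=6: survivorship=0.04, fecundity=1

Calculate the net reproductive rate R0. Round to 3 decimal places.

7.840

lx·mx by age: 0, 4.86, 1.8, 0.57, 0.36, 0.21, 0.04
R0 = Σ lx·mx = 7.84 → 7.840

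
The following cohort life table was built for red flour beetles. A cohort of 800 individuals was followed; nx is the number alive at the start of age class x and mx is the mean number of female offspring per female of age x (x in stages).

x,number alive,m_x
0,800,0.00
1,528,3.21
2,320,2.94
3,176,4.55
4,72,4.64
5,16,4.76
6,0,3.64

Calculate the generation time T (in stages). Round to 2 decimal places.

lx = nx/n0 = nx/800: 1, 0.66, 0.4, 0.22, 0.09, 0.02, 0
lx·mx: 0, 2.1186, 1.176, 1.001, 0.4176, 0.0952, 0 → R0 = 4.8084
x·lx·mx: 0, 2.1186, 2.352, 3.003, 1.6704, 0.476, 0 → Σ = 9.62
T = 9.62 / 4.8084 = 2.000666… → 2.00

2.00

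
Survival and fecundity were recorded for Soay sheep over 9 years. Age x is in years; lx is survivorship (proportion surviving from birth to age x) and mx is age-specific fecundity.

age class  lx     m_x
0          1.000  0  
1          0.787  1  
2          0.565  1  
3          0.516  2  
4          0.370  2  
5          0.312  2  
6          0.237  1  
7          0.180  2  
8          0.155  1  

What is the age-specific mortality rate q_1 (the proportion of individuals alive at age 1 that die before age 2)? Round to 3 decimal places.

q_1 = (l_1 − l_2) / l_1 = (0.787 − 0.565) / 0.787
     = 0.222 / 0.787 = 0.282084… → 0.282

0.282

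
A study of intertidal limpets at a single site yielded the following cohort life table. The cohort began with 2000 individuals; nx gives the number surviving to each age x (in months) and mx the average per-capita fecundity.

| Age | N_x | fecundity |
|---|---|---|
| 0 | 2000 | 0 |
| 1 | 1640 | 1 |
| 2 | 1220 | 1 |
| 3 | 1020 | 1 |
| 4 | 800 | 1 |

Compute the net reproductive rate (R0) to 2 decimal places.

2.34

lx = nx/n0 = nx/2000: 1, 0.82, 0.61, 0.51, 0.4
lx·mx by age: 0, 0.82, 0.61, 0.51, 0.4
R0 = Σ lx·mx = 2.34 → 2.34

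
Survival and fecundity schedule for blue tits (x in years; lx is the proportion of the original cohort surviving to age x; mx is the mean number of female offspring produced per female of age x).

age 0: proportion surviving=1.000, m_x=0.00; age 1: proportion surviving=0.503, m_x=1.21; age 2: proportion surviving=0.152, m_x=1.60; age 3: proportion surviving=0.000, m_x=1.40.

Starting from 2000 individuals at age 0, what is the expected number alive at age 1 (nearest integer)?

1006

Expected survivors = N0 · l_1 = 2000 × 0.503 = 1006 → 1006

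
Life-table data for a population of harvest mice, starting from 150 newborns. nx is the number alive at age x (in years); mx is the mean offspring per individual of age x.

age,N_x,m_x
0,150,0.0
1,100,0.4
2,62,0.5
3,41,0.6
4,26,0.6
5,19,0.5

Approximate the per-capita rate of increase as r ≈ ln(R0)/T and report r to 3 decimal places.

lx = nx/n0 = nx/150: 1, 0.66667…, 0.41333…, 0.27333…, 0.17333…, 0.12667…
R0 = Σ lx·mx = 0 + 0.26667… + 0.20667… + 0.164… + 0.104… + 0.06333… = 0.804667…
Σ x·lx·mx = 1.904667…; T = 1.904667…/0.804667… = 2.36703…
r ≈ ln(R0)/T = ln(0.804667…)/2.36703… = -0.09181… → -0.092

-0.092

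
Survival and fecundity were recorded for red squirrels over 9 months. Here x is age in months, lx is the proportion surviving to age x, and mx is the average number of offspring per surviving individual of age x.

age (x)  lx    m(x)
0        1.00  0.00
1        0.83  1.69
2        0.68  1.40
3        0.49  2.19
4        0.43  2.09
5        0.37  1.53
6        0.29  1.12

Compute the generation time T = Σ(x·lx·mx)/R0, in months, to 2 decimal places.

lx·mx: 0, 1.4027, 0.952, 1.0731, 0.8987, 0.5661, 0.3248 → R0 = 5.2174
x·lx·mx: 0, 1.4027, 1.904, 3.2193, 3.5948, 2.8305, 1.9488 → Σ = 14.9001
T = 14.9001 / 5.2174 = 2.855848… → 2.86

2.86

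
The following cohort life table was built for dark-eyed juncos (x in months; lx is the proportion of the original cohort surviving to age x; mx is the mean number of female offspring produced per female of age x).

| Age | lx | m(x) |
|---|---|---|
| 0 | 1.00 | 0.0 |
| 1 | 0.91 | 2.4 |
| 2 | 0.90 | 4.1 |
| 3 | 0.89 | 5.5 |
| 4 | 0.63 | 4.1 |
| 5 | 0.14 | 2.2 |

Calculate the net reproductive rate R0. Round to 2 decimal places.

lx·mx by age: 0, 2.184, 3.69, 4.895, 2.583, 0.308
R0 = Σ lx·mx = 13.66 → 13.66

13.66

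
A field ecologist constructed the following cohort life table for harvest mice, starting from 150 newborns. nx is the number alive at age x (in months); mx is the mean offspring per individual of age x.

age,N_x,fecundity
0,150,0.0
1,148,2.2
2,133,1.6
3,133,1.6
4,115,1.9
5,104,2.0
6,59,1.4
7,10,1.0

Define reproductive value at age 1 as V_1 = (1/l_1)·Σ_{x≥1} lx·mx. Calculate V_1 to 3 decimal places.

8.583

lx = nx/n0 = nx/150: 1, 0.98667…, 0.88667…, 0.88667…, 0.76667…, 0.69333…, 0.39333…, 0.06667…
lx·mx for x ≥ 1: 2.170667…, 1.418667…, 1.418667…, 1.456667…, 1.386667…, 0.550667…, 0.066667… → sum = 8.468667…
V_1 = 8.468667… / l_1 = 8.468667… / 0.986667… = 8.583108… → 8.583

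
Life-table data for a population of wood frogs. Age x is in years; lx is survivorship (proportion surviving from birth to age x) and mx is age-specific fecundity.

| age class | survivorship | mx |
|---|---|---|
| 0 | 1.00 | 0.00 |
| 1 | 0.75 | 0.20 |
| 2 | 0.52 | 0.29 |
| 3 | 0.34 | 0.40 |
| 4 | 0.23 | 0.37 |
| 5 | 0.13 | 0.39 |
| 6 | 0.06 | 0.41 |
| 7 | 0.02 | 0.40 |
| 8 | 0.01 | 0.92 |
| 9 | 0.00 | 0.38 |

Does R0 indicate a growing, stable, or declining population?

declining

R0 = Σ lx·mx = 0 + 0.15 + 0.1508 + 0.136 + 0.0851 + 0.0507 + 0.0246 + 0.008 + 0.0092 + 0 = 0.6144
R0 < 1, so the population is declining.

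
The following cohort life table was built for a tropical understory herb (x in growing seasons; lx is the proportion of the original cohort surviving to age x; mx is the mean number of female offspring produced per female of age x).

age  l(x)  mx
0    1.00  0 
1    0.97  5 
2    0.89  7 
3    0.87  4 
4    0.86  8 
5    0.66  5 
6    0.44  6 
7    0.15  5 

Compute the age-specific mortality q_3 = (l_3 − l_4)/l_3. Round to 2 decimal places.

q_3 = (l_3 − l_4) / l_3 = (0.87 − 0.86) / 0.87
     = 0.01 / 0.87 = 0.011494… → 0.01

0.01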